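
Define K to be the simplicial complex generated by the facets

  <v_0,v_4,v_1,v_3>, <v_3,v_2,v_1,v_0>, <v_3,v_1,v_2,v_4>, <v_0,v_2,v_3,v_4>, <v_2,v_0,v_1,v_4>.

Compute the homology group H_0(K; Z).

H_0 ≅ Z.

We work with the vertex ordering v_0 < v_1 < v_2 < v_3 < v_4. The simplices of K, each written with vertices in increasing order, are:

  0-simplices (5): [v_0], [v_1], [v_2], [v_3], [v_4]
  1-simplices (10): [v_0,v_1], [v_0,v_2], [v_0,v_3], [v_0,v_4], [v_1,v_2], [v_1,v_3], [v_1,v_4], [v_2,v_3], [v_2,v_4], [v_3,v_4]
  2-simplices (10): [v_0,v_1,v_2], [v_0,v_1,v_3], [v_0,v_1,v_4], [v_0,v_2,v_3], [v_0,v_2,v_4], [v_0,v_3,v_4], [v_1,v_2,v_3], [v_1,v_2,v_4], [v_1,v_3,v_4], [v_2,v_3,v_4]
  3-simplices (5): [v_0,v_1,v_2,v_3], [v_0,v_1,v_2,v_4], [v_0,v_1,v_3,v_4], [v_0,v_2,v_3,v_4], [v_1,v_2,v_3,v_4]

giving chain groups C_0 ≅ Z^5, C_1 ≅ Z^10, C_2 ≅ Z^10, C_3 ≅ Z^5.

The boundary map ∂_1: C_1 → C_0 is given by ∂[p,q] = [q] − [p].
As a 5×10 matrix over Z this has rank 4, with invariant factors (1,1,1,1).

The boundary map ∂_2: C_2 → C_1 acts by ∂[p,q,r] = [q,r] − [p,r] + [p,q]. For instance
  ∂[v_2,v_3,v_4] = [v_3,v_4] − [v_2,v_4] + [v_2,v_3],
  ∂[v_1,v_3,v_4] = [v_3,v_4] − [v_1,v_4] + [v_1,v_3].
The resulting 10×10 matrix has rank 6, and its Smith normal form has invariant factors (1,1,1,1,1,1).

∂_3: C_3 → C_2 sends each 3-simplex σ to the alternating sum Σ_i (−1)^i (σ with its i-th vertex removed). For instance
  ∂[v_0,v_1,v_2,v_3] = [v_1,v_2,v_3] − [v_0,v_2,v_3] + [v_0,v_1,v_3] − [v_0,v_1,v_2],
  ∂[v_0,v_1,v_2,v_4] = [v_1,v_2,v_4] − [v_0,v_2,v_4] + [v_0,v_1,v_4] − [v_0,v_1,v_2].
As a 10×5 matrix over Z this has rank 4, with invariant factors (1,1,1,1).

Reading off H_k = ker ∂_k / im ∂_{k+1}:

  H_0: rank C_0 − rank ∂_1 = 5 − 4 = 1, and the invariant factors of ∂_1 are all 1, so H_0 = Z.

(K is a triangulation of the 3-sphere S^3.)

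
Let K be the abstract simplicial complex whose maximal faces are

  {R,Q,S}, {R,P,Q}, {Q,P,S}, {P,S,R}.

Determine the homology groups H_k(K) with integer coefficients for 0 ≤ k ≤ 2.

H_0 ≅ Z,  H_1 = 0,  H_2 ≅ Z.

Fix the vertex order P < Q < R < S and write every simplex with vertices in increasing order. Then dim K = 2 and the simplices of K are:

  0-simplices (4): P, Q, R, S
  1-simplices (6): PQ, PR, PS, QR, QS, RS
  2-simplices (4): PQR, PQS, PRS, QRS

so the chain groups are C_0 ≅ Z^4, C_1 ≅ Z^6, C_2 ≅ Z^4.

The boundary map ∂_1: C_1 → C_0 maps an edge to its endpoints' difference, ∂[p,q] = q − p.
The 4×6 boundary matrix has rank 3 and Smith normal form diag(1,1,1).

Boundary ∂_2: C_2 → C_1 sends each 2-simplex [p,q,r] to [q,r] − [p,r] + [p,q]. For instance
  ∂QRS = RS − QS + QR,
  ∂PQS = QS − PS + PQ.
The 6×4 boundary matrix has rank 3 and Smith normal form diag(1,1,1).

Now H_k = ker ∂_k / im ∂_{k+1}, so:

  H_0: rank C_0 − rank ∂_1 = 4 − 3 = 1, and the invariant factors of ∂_1 are all 1, so H_0 ≅ Z.
  H_1: rank ker ∂_1 − rank ∂_2 = (6 − 3) − 3 = 0, and the invariant factors of ∂_2 are all 1, so H_1 ≅ 0.
  H_2: rank ker ∂_2 − rank ∂_3 = (4 − 3) − 0 = 1, and there is no ∂_3, so H_2 ≅ Z.

As a check, the Euler characteristic is 4 − 6 + 4 = 2, which agrees with 1 − 0 + 1 = 2.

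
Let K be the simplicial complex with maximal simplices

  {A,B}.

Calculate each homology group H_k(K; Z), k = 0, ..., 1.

Fix the vertex order A < B and write every simplex with vertices in increasing order. Then dim K = 1 and the simplices of K are:

  0-simplices (2): A, B
  1-simplices (1): AB

Hence C_0 ≅ Z^2, C_1 ≅ Z^1.

The boundary map ∂_1: C_1 → C_0 maps an edge to its endpoints' difference, ∂[p,q] = q − p. For instance
  ∂AB = B − A.
The 2×1 boundary matrix has rank 1 and Smith normal form diag(1).

Computing H_k = (kernel of ∂_k) / (image of ∂_{k+1}):

  H_0: rank C_0 − rank ∂_1 = 2 − 1 = 1, and the invariant factors of ∂_1 are all 1, so H_0 ≅ Z.
  H_1: rank ker ∂_1 − rank ∂_2 = (1 − 1) − 0 = 0, and there is no ∂_2, so H_1 ≅ 0.

(K is a triangulation of the 1-simplex.)

H_0 ≅ Z,  H_1 = 0.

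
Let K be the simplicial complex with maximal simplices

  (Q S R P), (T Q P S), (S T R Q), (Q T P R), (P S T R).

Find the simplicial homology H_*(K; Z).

H_0 = Z,  H_1 = 0,  H_2 = 0,  H_3 = Z.

Order the vertices as P < Q < R < S < T. Listing each simplex with vertices in this order, K has dimension 3 with simplices:

  0-simplices (5): P, Q, R, S, T
  1-simplices (10): PQ, PR, PS, PT, QR, QS, QT, RS, RT, ST
  2-simplices (10): PQR, PQS, PQT, PRS, PRT, PST, QRS, QRT, QST, RST
  3-simplices (5): PQRS, PQRT, PQST, PRST, QRST

giving chain groups C_0 ≅ Z^5, C_1 ≅ Z^10, C_2 ≅ Z^10, C_3 ≅ Z^5.

∂_1: C_1 → C_0 sends each edge [p,q] (with p < q) to q − p.
The resulting 5×10 matrix has rank 4, and its Smith normal form has invariant factors (1,1,1,1).

∂_2: C_2 → C_1 sends each 2-simplex [p,q,r] to [q,r] − [p,r] + [p,q]. For instance
  ∂PQT = QT − PT + PQ,
  ∂QRT = RT − QT + QR.
The resulting 10×10 matrix has rank 6, and its Smith normal form has invariant factors (1,1,1,1,1,1).

∂_3: C_3 → C_2 sends each 3-simplex σ to the alternating sum Σ_i (−1)^i (σ with its i-th vertex removed). For instance
  ∂PQRT = QRT − PRT + PQT − PQR,
  ∂PQST = QST − PST + PQT − PQS.
This gives a 10×5 integer matrix of rank 4; reducing to Smith normal form yields diagonal entries (1,1,1,1).

From H_k ≅ ker(∂_k) / im(∂_{k+1}) we obtain:

  H_0: rank C_0 − rank ∂_1 = 5 − 4 = 1, and the invariant factors of ∂_1 are all 1, so H_0 ≅ Z.
  H_1: rank ker ∂_1 − rank ∂_2 = (10 − 4) − 6 = 0, and the invariant factors of ∂_2 are all 1, so H_1 ≅ 0.
  H_2: rank ker ∂_2 − rank ∂_3 = (10 − 6) − 4 = 0, and the invariant factors of ∂_3 are all 1, so H_2 ≅ 0.
  H_3: rank ker ∂_3 − rank ∂_4 = (5 − 4) − 0 = 1, and there is no ∂_4, so H_3 ≅ Z.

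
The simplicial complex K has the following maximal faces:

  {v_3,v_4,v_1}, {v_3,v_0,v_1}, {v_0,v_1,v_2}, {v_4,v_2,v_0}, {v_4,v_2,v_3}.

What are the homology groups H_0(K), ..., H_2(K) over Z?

H_0 = Z,  H_1 = Z,  H_2 = 0.

We work with the vertex ordering v_0 < v_1 < v_2 < v_3 < v_4. The simplices of K, each written with vertices in increasing order, are:

  0-simplices (5): [v_0], [v_1], [v_2], [v_3], [v_4]
  1-simplices (10): [v_0,v_1], [v_0,v_2], [v_0,v_3], [v_0,v_4], [v_1,v_2], [v_1,v_3], [v_1,v_4], [v_2,v_3], [v_2,v_4], [v_3,v_4]
  2-simplices (5): [v_0,v_1,v_2], [v_0,v_1,v_3], [v_0,v_2,v_4], [v_1,v_3,v_4], [v_2,v_3,v_4]

so the chain groups are C_0 ≅ Z^5, C_1 ≅ Z^10, C_2 ≅ Z^5.

∂_1: C_1 → C_0 maps an edge to its endpoints' difference, ∂[p,q] = q − p. For instance
  ∂[v_0,v_4] = [v_4] − [v_0].
The resulting 5×10 matrix has rank 4, and its Smith normal form has invariant factors (1,1,1,1).

∂_2: C_2 → C_1 acts by ∂[p,q,r] = [q,r] − [p,r] + [p,q]. For instance
  ∂[v_2,v_3,v_4] = [v_3,v_4] − [v_2,v_4] + [v_2,v_3],
  ∂[v_1,v_3,v_4] = [v_3,v_4] − [v_1,v_4] + [v_1,v_3].
The 10×5 boundary matrix has rank 5 and Smith normal form diag(1,1,1,1,1).

Reading off H_k = ker ∂_k / im ∂_{k+1}:

  H_0: rank C_0 − rank ∂_1 = 5 − 4 = 1, and the invariant factors of ∂_1 are all 1, so H_0 ≅ Z.
  H_1: rank ker ∂_1 − rank ∂_2 = (10 − 4) − 5 = 1, and the invariant factors of ∂_2 are all 1, so H_1 ≅ Z.
  H_2: rank ker ∂_2 − rank ∂_3 = (5 − 5) − 0 = 0, and there is no ∂_3, so H_2 ≅ 0.

(K is a triangulation of the Möbius band.)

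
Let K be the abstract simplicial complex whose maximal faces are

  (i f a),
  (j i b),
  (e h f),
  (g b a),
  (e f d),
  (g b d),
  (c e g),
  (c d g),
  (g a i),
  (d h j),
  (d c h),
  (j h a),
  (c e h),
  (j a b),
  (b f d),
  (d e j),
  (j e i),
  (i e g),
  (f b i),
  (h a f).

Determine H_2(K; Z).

We work with the vertex ordering a < b < c < d < e < f < g < h < i < j. The simplices of K, each written with vertices in increasing order, are:

  0-simplices (10): a, b, c, d, e, f, g, h, i, j
  1-simplices (30): ab, af, ag, ah, ai, aj, bd, bf, bg, bi, bj, cd, ce, cg, ch, de, df, dg, dh, dj, ef, eg, eh, ei, ej, fh, fi, gi, hj, ij
  2-simplices (20): abg, abj, afh, afi, agi, ahj, bdf, bdg, bfi, bij, cdg, cdh, ceg, ceh, def, dej, dhj, efh, egi, eij

Hence C_0 ≅ Z^10, C_1 ≅ Z^30, C_2 ≅ Z^20.

The boundary map ∂_1: C_1 → C_0 sends each edge [p,q] (with p < q) to q − p.
The resulting 10×30 matrix has rank 9, and its Smith normal form has invariant factors (1,1,1,1,1,1,1,1,1).

The boundary map ∂_2: C_2 → C_1 sends each 2-simplex [p,q,r] to [q,r] − [p,r] + [p,q]. For instance
  ∂bdf = df − bf + bd,
  ∂cdg = dg − cg + cd.
This gives a 30×20 integer matrix of rank 20; reducing to Smith normal form yields diagonal entries (1,1,1,1,1,1,1,1,1,1,1,1,1,1,1,1,1,1,1,2).

Reading off H_k = ker ∂_k / im ∂_{k+1}:

  H_2: rank ker ∂_2 − rank ∂_3 = (20 − 20) − 0 = 0, and there is no ∂_3, so H_2 ≅ 0.

H_2 = 0.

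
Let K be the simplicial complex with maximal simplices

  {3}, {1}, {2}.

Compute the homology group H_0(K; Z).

H_0 ≅ Z^3.

Fix the vertex order 1 < 2 < 3 and write every simplex with vertices in increasing order. Then dim K = 0 and the simplices of K are:

  0-simplices (3): [1], [2], [3]

so the chain groups are C_0 ≅ Z^3.

Computing H_k = (kernel of ∂_k) / (image of ∂_{k+1}):

  H_0: rank C_0 − rank ∂_1 = 3 − 0 = 3, and there is no ∂_1, so H_0 = Z^3.

(K is a triangulation of a set of 3 points.)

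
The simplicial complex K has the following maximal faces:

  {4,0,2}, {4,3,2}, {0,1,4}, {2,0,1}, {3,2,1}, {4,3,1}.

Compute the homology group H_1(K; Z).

We work with the vertex ordering 0 < 1 < 2 < 3 < 4. The simplices of K, each written with vertices in increasing order, are:

  0-simplices (5): [0], [1], [2], [3], [4]
  1-simplices (9): [0,1], [0,2], [0,4], [1,2], [1,3], [1,4], [2,3], [2,4], [3,4]
  2-simplices (6): [0,1,2], [0,1,4], [0,2,4], [1,2,3], [1,3,4], [2,3,4]

Hence C_0 ≅ Z^5, C_1 ≅ Z^9, C_2 ≅ Z^6.

Boundary ∂_1: C_1 → C_0 sends each edge [p,q] (with p < q) to q − p. For instance
  ∂[1,4] = [4] − [1].
The resulting 5×9 matrix has rank 4, and its Smith normal form has invariant factors (1,1,1,1).

∂_2: C_2 → C_1 sends each 2-simplex [p,q,r] to [q,r] − [p,r] + [p,q]. For instance
  ∂[1,2,3] = [2,3] − [1,3] + [1,2],
  ∂[2,3,4] = [3,4] − [2,4] + [2,3].
The 9×6 boundary matrix has rank 5 and Smith normal form diag(1,1,1,1,1).

Reading off H_k = ker ∂_k / im ∂_{k+1}:

  H_1: rank ker ∂_1 − rank ∂_2 = (9 − 4) − 5 = 0, and the invariant factors of ∂_2 are all 1, so H_1 ≅ 0.

(K is a triangulation of the 2-sphere S^2.)

H_1 ≅ 0.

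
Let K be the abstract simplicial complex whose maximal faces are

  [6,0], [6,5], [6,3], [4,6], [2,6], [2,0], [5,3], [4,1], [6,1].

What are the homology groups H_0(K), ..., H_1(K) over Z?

H_0 ≅ Z,  H_1 ≅ Z^3.

K has 7 vertices, 9 edges.
rank ∂_0 = 0, rank ∂_1 = 6 ⇒ b_0 = 7 − 0 − 6 = 1; all invariant factors of ∂_1 are 1 so no torsion. So H_0 = Z.
rank ∂_1 = 6, rank ∂_2 = 0 ⇒ b_1 = 9 − 6 − 0 = 3. So H_1 = Z^3.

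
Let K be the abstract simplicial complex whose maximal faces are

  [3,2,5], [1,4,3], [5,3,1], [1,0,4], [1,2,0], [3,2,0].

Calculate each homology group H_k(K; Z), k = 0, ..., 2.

H_0 ≅ Z,  H_1 ≅ Z,  H_2 = 0.

Take the total order 0 < 1 < 2 < 3 < 4 < 5 on the vertex set. Then K (dimension 2) consists of the simplices:

  0-simplices (6): [0], [1], [2], [3], [4], [5]
  1-simplices (12): [0,1], [0,2], [0,3], [0,4], [1,2], [1,3], [1,4], [1,5], [2,3], [2,5], [3,4], [3,5]
  2-simplices (6): [0,1,2], [0,1,4], [0,2,3], [1,3,4], [1,3,5], [2,3,5]

giving chain groups C_0 ≅ Z^6, C_1 ≅ Z^12, C_2 ≅ Z^6.

Boundary ∂_1: C_1 → C_0 is given by ∂[p,q] = [q] − [p]. For instance
  ∂[2,3] = [3] − [2].
The resulting 6×12 matrix has rank 5, and its Smith normal form has invariant factors (1,1,1,1,1).

The boundary map ∂_2: C_2 → C_1 maps a triangle to the signed sum of its edges. For instance
  ∂[0,1,4] = [1,4] − [0,4] + [0,1],
  ∂[0,2,3] = [2,3] − [0,3] + [0,2].
This gives a 12×6 integer matrix of rank 6; reducing to Smith normal form yields diagonal entries (1,1,1,1,1,1).

Now H_k = ker ∂_k / im ∂_{k+1}, so:

  H_0: rank C_0 − rank ∂_1 = 6 − 5 = 1, and the invariant factors of ∂_1 are all 1, so H_0 = Z.
  H_1: rank ker ∂_1 − rank ∂_2 = (12 − 5) − 6 = 1, and the invariant factors of ∂_2 are all 1, so H_1 = Z.
  H_2: rank ker ∂_2 − rank ∂_3 = (6 − 6) − 0 = 0, and there is no ∂_3, so H_2 = 0.

(K is a triangulation of the cylinder S^1 x I.)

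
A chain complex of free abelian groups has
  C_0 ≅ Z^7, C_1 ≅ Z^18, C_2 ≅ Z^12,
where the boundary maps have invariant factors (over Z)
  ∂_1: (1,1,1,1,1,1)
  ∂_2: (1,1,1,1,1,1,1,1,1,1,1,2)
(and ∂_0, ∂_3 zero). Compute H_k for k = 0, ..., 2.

H_0: b_0 = 7 − 0 − 6 = 1; torsion from ∂_1 factors > 1: none. So H_0 = Z.
H_1: b_1 = 18 − 6 − 12 = 0; torsion from ∂_2 factors > 1: [2]. So H_1 = Z/2.
H_2: b_2 = 12 − 12 − 0 = 0; torsion from ∂_3 factors > 1: none. So H_2 = 0.

H_0 = Z,  H_1 = Z/2,  H_2 = 0.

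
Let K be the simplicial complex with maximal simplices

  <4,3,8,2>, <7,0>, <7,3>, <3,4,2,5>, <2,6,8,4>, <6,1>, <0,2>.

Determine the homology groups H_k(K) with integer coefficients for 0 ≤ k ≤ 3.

H_0 ≅ Z,  H_1 ≅ Z,  H_2 = 0,  H_3 = 0.

Fix the vertex order 0 < 1 < 2 < 3 < 4 < 5 < 6 < 7 < 8 and write every simplex with vertices in increasing order. Then dim K = 3 and the simplices of K are:

  0-simplices (9): [0], [1], [2], [3], [4], [5], [6], [7], [8]
  1-simplices (16): [0,2], [0,7], [1,6], [2,3], [2,4], [2,5], [2,6], [2,8], [3,4], [3,5], [3,7], [3,8], [4,5], [4,6], [4,8], [6,8]
  2-simplices (10): [2,3,4], [2,3,5], [2,3,8], [2,4,5], [2,4,6], [2,4,8], [2,6,8], [3,4,5], [3,4,8], [4,6,8]
  3-simplices (3): [2,3,4,5], [2,3,4,8], [2,4,6,8]

giving chain groups C_0 ≅ Z^9, C_1 ≅ Z^16, C_2 ≅ Z^10, C_3 ≅ Z^3.

The boundary map ∂_1: C_1 → C_0 maps an edge to its endpoints' difference, ∂[p,q] = q − p. For instance
  ∂[4,5] = [5] − [4].
This gives a 9×16 integer matrix of rank 8; reducing to Smith normal form yields diagonal entries (1,1,1,1,1,1,1,1).

The boundary map ∂_2: C_2 → C_1 acts by ∂[p,q,r] = [q,r] − [p,r] + [p,q]. For instance
  ∂[2,4,8] = [4,8] − [2,8] + [2,4],
  ∂[3,4,5] = [4,5] − [3,5] + [3,4].
The resulting 16×10 matrix has rank 7, and its Smith normal form has invariant factors (1,1,1,1,1,1,1).

The boundary map ∂_3: C_3 → C_2 sends each 3-simplex σ to the alternating sum Σ_i (−1)^i (σ with its i-th vertex removed). For instance
  ∂[2,4,6,8] = [4,6,8] − [2,6,8] + [2,4,8] − [2,4,6],
  ∂[2,3,4,8] = [3,4,8] − [2,4,8] + [2,3,8] − [2,3,4].
The resulting 10×3 matrix has rank 3, and its Smith normal form has invariant factors (1,1,1).

Computing H_k = (kernel of ∂_k) / (image of ∂_{k+1}):

  H_0: rank C_0 − rank ∂_1 = 9 − 8 = 1, and the invariant factors of ∂_1 are all 1, so H_0 ≅ Z.
  H_1: rank ker ∂_1 − rank ∂_2 = (16 − 8) − 7 = 1, and the invariant factors of ∂_2 are all 1, so H_1 ≅ Z.
  H_2: rank ker ∂_2 − rank ∂_3 = (10 − 7) − 3 = 0, and the invariant factors of ∂_3 are all 1, so H_2 ≅ 0.
  H_3: rank ker ∂_3 − rank ∂_4 = (3 − 3) − 0 = 0, and there is no ∂_4, so H_3 ≅ 0.

As a check, the Euler characteristic is 9 − 16 + 10 − 3 = 0, which agrees with 1 − 1 + 0 − 0 = 0.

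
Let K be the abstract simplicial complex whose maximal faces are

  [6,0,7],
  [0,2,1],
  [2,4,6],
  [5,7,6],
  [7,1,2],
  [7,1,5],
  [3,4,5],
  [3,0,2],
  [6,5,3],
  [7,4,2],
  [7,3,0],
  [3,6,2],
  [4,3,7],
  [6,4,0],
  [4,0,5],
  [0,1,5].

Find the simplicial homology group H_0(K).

H_0 = Z.

Order the vertices as 0 < 1 < 2 < 3 < 4 < 5 < 6 < 7. Listing each simplex with vertices in this order, K has dimension 2 with simplices:

  0-simplices (8): [0], [1], [2], [3], [4], [5], [6], [7]
  1-simplices (24): (24 of them)
  2-simplices (16): [0,1,2], [0,1,5], [0,2,3], [0,3,7], [0,4,5], [0,4,6], [0,6,7], [1,2,7], [1,5,7], [2,3,6], [2,4,6], [2,4,7], [3,4,5], [3,4,7], [3,5,6], [5,6,7]

Hence C_0 ≅ Z^8, C_1 ≅ Z^24, C_2 ≅ Z^16.

∂_1: C_1 → C_0 maps an edge to its endpoints' difference, ∂[p,q] = q − p. For instance
  ∂[5,6] = [6] − [5].
As a 8×24 matrix over Z this has rank 7, with invariant factors (1,1,1,1,1,1,1).

The boundary map ∂_2: C_2 → C_1 acts by ∂[p,q,r] = [q,r] − [p,r] + [p,q]. For instance
  ∂[1,2,7] = [2,7] − [1,7] + [1,2],
  ∂[3,5,6] = [5,6] − [3,6] + [3,5].
The resulting 24×16 matrix has rank 15, and its Smith normal form has invariant factors (1,1,1,1,1,1,1,1,1,1,1,1,1,1,1).

Now H_k = ker ∂_k / im ∂_{k+1}, so:

  H_0: rank C_0 − rank ∂_1 = 8 − 7 = 1, and the invariant factors of ∂_1 are all 1, so H_0 = Z.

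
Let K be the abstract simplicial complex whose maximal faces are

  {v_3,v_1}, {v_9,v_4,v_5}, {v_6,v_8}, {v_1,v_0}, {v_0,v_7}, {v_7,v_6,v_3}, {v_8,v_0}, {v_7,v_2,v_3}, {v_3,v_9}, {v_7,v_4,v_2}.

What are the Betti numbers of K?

b_0 = 1, b_1 = 3, b_2 = 0.

Fix the vertex order v_0 < v_1 < v_2 < v_3 < v_4 < v_5 < v_6 < v_7 < v_8 < v_9 and write every simplex with vertices in increasing order. Then dim K = 2 and the simplices of K are:

  0-simplices (10): [v_0], [v_1], [v_2], [v_3], [v_4], [v_5], [v_6], [v_7], [v_8], [v_9]
  1-simplices (16): (16 of them)
  2-simplices (4): [v_2,v_3,v_7], [v_2,v_4,v_7], [v_3,v_6,v_7], [v_4,v_5,v_9]

Hence C_0 ≅ Z^10, C_1 ≅ Z^16, C_2 ≅ Z^4.

Boundary ∂_1: C_1 → C_0 sends each edge [p,q] (with p < q) to q − p. For instance
  ∂[v_4,v_7] = [v_7] − [v_4].
This gives a 10×16 integer matrix of rank 9; reducing to Smith normal form yields diagonal entries (1,1,1,1,1,1,1,1,1).

The boundary map ∂_2: C_2 → C_1 sends each 2-simplex [p,q,r] to [q,r] − [p,r] + [p,q]. For instance
  ∂[v_4,v_5,v_9] = [v_5,v_9] − [v_4,v_9] + [v_4,v_5],
  ∂[v_2,v_4,v_7] = [v_4,v_7] − [v_2,v_7] + [v_2,v_4].
The 16×4 boundary matrix has rank 4 and Smith normal form diag(1,1,1,1).

From H_k ≅ ker(∂_k) / im(∂_{k+1}) we obtain:

  H_0: rank C_0 − rank ∂_1 = 10 − 9 = 1, and the invariant factors of ∂_1 are all 1, so H_0 = Z.
  H_1: rank ker ∂_1 − rank ∂_2 = (16 − 9) − 4 = 3, and the invariant factors of ∂_2 are all 1, so H_1 = Z^3.
  H_2: rank ker ∂_2 − rank ∂_3 = (4 − 4) − 0 = 0, and there is no ∂_3, so H_2 = 0.

As a check, the Euler characteristic is 10 − 16 + 4 = -2, which agrees with 1 − 3 + 0 = -2.

Hence the Betti numbers are b_0 = 1, b_1 = 3, b_2 = 0.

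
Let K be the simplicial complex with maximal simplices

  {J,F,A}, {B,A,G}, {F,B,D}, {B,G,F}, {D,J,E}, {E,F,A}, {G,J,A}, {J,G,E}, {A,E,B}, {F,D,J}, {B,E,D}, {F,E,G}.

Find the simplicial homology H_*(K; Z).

Take the total order A < B < D < E < F < G < J on the vertex set. Then K (dimension 2) consists of the simplices:

  0-simplices (7): A, B, D, E, F, G, J
  1-simplices (18): AB, AE, AF, AG, AJ, BD, BE, BF, BG, DE, DF, DJ, EF, EG, EJ, FG, FJ, GJ
  2-simplices (12): ABE, ABG, AEF, AFJ, AGJ, BDE, BDF, BFG, DEJ, DFJ, EFG, EGJ

giving chain groups C_0 ≅ Z^7, C_1 ≅ Z^18, C_2 ≅ Z^12.

The boundary map ∂_1: C_1 → C_0 is given by ∂[p,q] = [q] − [p].
As a 7×18 matrix over Z this has rank 6, with invariant factors (1,1,1,1,1,1).

The boundary map ∂_2: C_2 → C_1 sends each 2-simplex [p,q,r] to [q,r] − [p,r] + [p,q]. For instance
  ∂AEF = EF − AF + AE,
  ∂BDE = DE − BE + BD.
As a 18×12 matrix over Z this has rank 12, with invariant factors (1,1,1,1,1,1,1,1,1,1,1,2).

From H_k ≅ ker(∂_k) / im(∂_{k+1}) we obtain:

  H_0: rank C_0 − rank ∂_1 = 7 − 6 = 1, and the invariant factors of ∂_1 are all 1, so H_0 ≅ Z.
  H_1: rank ker ∂_1 − rank ∂_2 = (18 − 6) − 12 = 0, and ∂_2 has invariant factor 2 > 1, so H_1 ≅ Z_2.
  H_2: rank ker ∂_2 − rank ∂_3 = (12 − 12) − 0 = 0, and there is no ∂_3, so H_2 ≅ 0.

As a check, the Euler characteristic is 7 − 18 + 12 = 1, which agrees with 1 − 0 + 0 = 1.

H_0 = Z,  H_1 = Z_2,  H_2 = 0.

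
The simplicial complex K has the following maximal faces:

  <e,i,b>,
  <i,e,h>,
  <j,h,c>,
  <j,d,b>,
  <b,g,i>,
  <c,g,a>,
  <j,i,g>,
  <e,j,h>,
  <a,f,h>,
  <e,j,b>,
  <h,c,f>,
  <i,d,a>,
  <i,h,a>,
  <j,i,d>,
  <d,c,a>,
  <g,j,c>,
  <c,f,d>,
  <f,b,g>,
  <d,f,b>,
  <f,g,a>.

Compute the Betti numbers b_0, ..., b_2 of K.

b_0 = 1, b_1 = 1, b_2 = 0.

We work with the vertex ordering a < b < c < d < e < f < g < h < i < j. The simplices of K, each written with vertices in increasing order, are:

  0-simplices (10): a, b, c, d, e, f, g, h, i, j
  1-simplices (30): ac, ad, af, ag, ah, ai, bd, be, bf, bg, bi, bj, cd, cf, cg, ch, cj, df, di, dj, eh, ei, ej, fg, fh, gi, gj, hi, hj, ij
  2-simplices (20): acd, acg, adi, afg, afh, ahi, bdf, bdj, bei, bej, bfg, bgi, cdf, cfh, cgj, chj, dij, ehi, ehj, gij

so the chain groups are C_0 ≅ Z^10, C_1 ≅ Z^30, C_2 ≅ Z^20.

Boundary ∂_1: C_1 → C_0 is given by ∂[p,q] = [q] − [p].
This gives a 10×30 integer matrix of rank 9; reducing to Smith normal form yields diagonal entries (1,1,1,1,1,1,1,1,1).

The boundary map ∂_2: C_2 → C_1 sends each 2-simplex [p,q,r] to [q,r] − [p,r] + [p,q]. For instance
  ∂chj = hj − cj + ch,
  ∂gij = ij − gj + gi.
This gives a 30×20 integer matrix of rank 20; reducing to Smith normal form yields diagonal entries (1,1,1,1,1,1,1,1,1,1,1,1,1,1,1,1,1,1,1,2).

Computing H_k = (kernel of ∂_k) / (image of ∂_{k+1}):

  H_0: rank C_0 − rank ∂_1 = 10 − 9 = 1, and the invariant factors of ∂_1 are all 1, so H_0 ≅ Z.
  H_1: rank ker ∂_1 − rank ∂_2 = (30 − 9) − 20 = 1, and ∂_2 has invariant factor 2 > 1, so H_1 ≅ Z ⊕ Z/2.
  H_2: rank ker ∂_2 − rank ∂_3 = (20 − 20) − 0 = 0, and there is no ∂_3, so H_2 ≅ 0.

(K is a triangulation of the Klein bottle.)

Hence the Betti numbers are b_0 = 1, b_1 = 1, b_2 = 0.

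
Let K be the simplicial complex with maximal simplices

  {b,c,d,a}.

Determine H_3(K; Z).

K has 4 vertices, 6 edges, 4 triangles, 1 3-simplex.
rank ∂_3 = 1, rank ∂_4 = 0 ⇒ b_3 = 1 − 1 − 0 = 0. So H_3 = 0.

H_3 ≅ 0.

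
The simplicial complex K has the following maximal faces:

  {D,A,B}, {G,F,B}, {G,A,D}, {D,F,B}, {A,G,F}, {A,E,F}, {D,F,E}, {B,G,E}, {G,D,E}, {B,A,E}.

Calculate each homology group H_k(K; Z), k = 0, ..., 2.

H_0 = Z,  H_1 = Z/2,  H_2 = 0.

Fix the vertex order A < B < D < E < F < G and write every simplex with vertices in increasing order. Then dim K = 2 and the simplices of K are:

  0-simplices (6): A, B, D, E, F, G
  1-simplices (15): AB, AD, AE, AF, AG, BD, BE, BF, BG, DE, DF, DG, EF, EG, FG
  2-simplices (10): ABD, ABE, ADG, AEF, AFG, BDF, BEG, BFG, DEF, DEG

giving chain groups C_0 ≅ Z^6, C_1 ≅ Z^15, C_2 ≅ Z^10.

Boundary ∂_1: C_1 → C_0 maps an edge to its endpoints' difference, ∂[p,q] = q − p. For instance
  ∂AB = B − A.
The resulting 6×15 matrix has rank 5, and its Smith normal form has invariant factors (1,1,1,1,1).

The boundary map ∂_2: C_2 → C_1 sends each 2-simplex [p,q,r] to [q,r] − [p,r] + [p,q]. For instance
  ∂BDF = DF − BF + BD,
  ∂BEG = EG − BG + BE.
The 15×10 boundary matrix has rank 10 and Smith normal form diag(1,1,1,1,1,1,1,1,1,2).

Reading off H_k = ker ∂_k / im ∂_{k+1}:

  H_0: rank C_0 − rank ∂_1 = 6 − 5 = 1, and the invariant factors of ∂_1 are all 1, so H_0 = Z.
  H_1: rank ker ∂_1 − rank ∂_2 = (15 − 5) − 10 = 0, and ∂_2 has invariant factor 2 > 1, so H_1 = Z/2.
  H_2: rank ker ∂_2 − rank ∂_3 = (10 − 10) − 0 = 0, and there is no ∂_3, so H_2 = 0.

As a check, the Euler characteristic is 6 − 15 + 10 = 1, which agrees with 1 − 0 + 0 = 1.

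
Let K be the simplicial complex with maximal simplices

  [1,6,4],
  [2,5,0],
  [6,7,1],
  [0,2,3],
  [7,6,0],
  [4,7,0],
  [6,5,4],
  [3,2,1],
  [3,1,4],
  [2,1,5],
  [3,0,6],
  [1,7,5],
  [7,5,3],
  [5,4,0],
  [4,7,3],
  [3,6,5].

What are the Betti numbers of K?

b_0 = 1, b_1 = 2, b_2 = 1.

We work with the vertex ordering 0 < 1 < 2 < 3 < 4 < 5 < 6 < 7. The simplices of K, each written with vertices in increasing order, are:

  0-simplices (8): [0], [1], [2], [3], [4], [5], [6], [7]
  1-simplices (24): (24 of them)
  2-simplices (16): [0,2,3], [0,2,5], [0,3,6], [0,4,5], [0,4,7], [0,6,7], [1,2,3], [1,2,5], [1,3,4], [1,4,6], [1,5,7], [1,6,7], [3,4,7], [3,5,6], [3,5,7], [4,5,6]

giving chain groups C_0 ≅ Z^8, C_1 ≅ Z^24, C_2 ≅ Z^16.

Boundary ∂_1: C_1 → C_0 sends each edge [p,q] (with p < q) to q − p.
As a 8×24 matrix over Z this has rank 7, with invariant factors (1,1,1,1,1,1,1).

∂_2: C_2 → C_1 acts by ∂[p,q,r] = [q,r] − [p,r] + [p,q]. For instance
  ∂[1,3,4] = [3,4] − [1,4] + [1,3],
  ∂[0,2,3] = [2,3] − [0,3] + [0,2].
The resulting 24×16 matrix has rank 15, and its Smith normal form has invariant factors (1,1,1,1,1,1,1,1,1,1,1,1,1,1,1).

Computing H_k = (kernel of ∂_k) / (image of ∂_{k+1}):

  H_0: rank C_0 − rank ∂_1 = 8 − 7 = 1, and the invariant factors of ∂_1 are all 1, so H_0 ≅ Z.
  H_1: rank ker ∂_1 − rank ∂_2 = (24 − 7) − 15 = 2, and the invariant factors of ∂_2 are all 1, so H_1 ≅ Z^2.
  H_2: rank ker ∂_2 − rank ∂_3 = (16 − 15) − 0 = 1, and there is no ∂_3, so H_2 ≅ Z.

As a check, the Euler characteristic is 8 − 24 + 16 = 0, which agrees with 1 − 2 + 1 = 0.

Hence the Betti numbers are b_0 = 1, b_1 = 2, b_2 = 1.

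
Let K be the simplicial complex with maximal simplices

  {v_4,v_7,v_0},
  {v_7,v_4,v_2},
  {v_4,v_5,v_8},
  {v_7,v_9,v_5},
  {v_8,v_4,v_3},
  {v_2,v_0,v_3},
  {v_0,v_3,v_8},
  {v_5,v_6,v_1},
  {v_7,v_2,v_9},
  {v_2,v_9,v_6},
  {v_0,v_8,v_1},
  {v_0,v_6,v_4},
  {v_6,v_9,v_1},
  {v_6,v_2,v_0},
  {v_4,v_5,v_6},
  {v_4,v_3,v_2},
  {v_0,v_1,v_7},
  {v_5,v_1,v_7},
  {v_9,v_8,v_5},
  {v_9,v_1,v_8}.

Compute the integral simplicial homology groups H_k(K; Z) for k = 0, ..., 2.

H_0 = Z,  H_1 = Z ⊕ Z/2,  H_2 = 0.

Order the vertices as v_0 < v_1 < v_2 < v_3 < v_4 < v_5 < v_6 < v_7 < v_8 < v_9. Listing each simplex with vertices in this order, K has dimension 2 with simplices:

  0-simplices (10): [v_0], [v_1], [v_2], [v_3], [v_4], [v_5], [v_6], [v_7], [v_8], [v_9]
  1-simplices (30): (30 of them)
  2-simplices (20): (20 of them)

so the chain groups are C_0 ≅ Z^10, C_1 ≅ Z^30, C_2 ≅ Z^20.

∂_1: C_1 → C_0 maps an edge to its endpoints' difference, ∂[p,q] = q − p. For instance
  ∂[v_0,v_8] = [v_8] − [v_0].
This gives a 10×30 integer matrix of rank 9; reducing to Smith normal form yields diagonal entries (1,1,1,1,1,1,1,1,1).

Boundary ∂_2: C_2 → C_1 maps a triangle to the signed sum of its edges. For instance
  ∂[v_2,v_3,v_4] = [v_3,v_4] − [v_2,v_4] + [v_2,v_3],
  ∂[v_5,v_8,v_9] = [v_8,v_9] − [v_5,v_9] + [v_5,v_8].
The 30×20 boundary matrix has rank 20 and Smith normal form diag(1,1,1,1,1,1,1,1,1,1,1,1,1,1,1,1,1,1,1,2).

Now H_k = ker ∂_k / im ∂_{k+1}, so:

  H_0: rank C_0 − rank ∂_1 = 10 − 9 = 1, and the invariant factors of ∂_1 are all 1, so H_0 ≅ Z.
  H_1: rank ker ∂_1 − rank ∂_2 = (30 − 9) − 20 = 1, and ∂_2 has invariant factor 2 > 1, so H_1 ≅ Z ⊕ Z/2.
  H_2: rank ker ∂_2 − rank ∂_3 = (20 − 20) − 0 = 0, and there is no ∂_3, so H_2 ≅ 0.

As a check, the Euler characteristic is 10 − 30 + 20 = 0, which agrees with 1 − 1 + 0 = 0.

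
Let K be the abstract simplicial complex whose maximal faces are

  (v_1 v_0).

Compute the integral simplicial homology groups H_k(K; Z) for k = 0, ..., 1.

Take the total order v_0 < v_1 on the vertex set. Then K (dimension 1) consists of the simplices:

  0-simplices (2): [v_0], [v_1]
  1-simplices (1): [v_0,v_1]

giving chain groups C_0 ≅ Z^2, C_1 ≅ Z^1.

∂_1: C_1 → C_0 is given by ∂[p,q] = [q] − [p]. For instance
  ∂[v_0,v_1] = [v_1] − [v_0].
This gives a 2×1 integer matrix of rank 1; reducing to Smith normal form yields diagonal entries (1).

Reading off H_k = ker ∂_k / im ∂_{k+1}:

  H_0: rank C_0 − rank ∂_1 = 2 − 1 = 1, and the invariant factors of ∂_1 are all 1, so H_0 = Z.
  H_1: rank ker ∂_1 − rank ∂_2 = (1 − 1) − 0 = 0, and there is no ∂_2, so H_1 = 0.

(K is a triangulation of the 1-simplex.)

H_0 = Z,  H_1 = 0.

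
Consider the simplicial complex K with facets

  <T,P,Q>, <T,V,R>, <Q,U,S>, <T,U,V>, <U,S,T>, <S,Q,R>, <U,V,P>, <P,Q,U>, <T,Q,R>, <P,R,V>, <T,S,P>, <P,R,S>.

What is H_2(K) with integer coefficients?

Fix the vertex order P < Q < R < S < T < U < V and write every simplex with vertices in increasing order. Then dim K = 2 and the simplices of K are:

  0-simplices (7): P, Q, R, S, T, U, V
  1-simplices (18): PQ, PR, PS, PT, PU, PV, QR, QS, QT, QU, RS, RT, RV, ST, SU, TU, TV, UV
  2-simplices (12): PQT, PQU, PRS, PRV, PST, PUV, QRS, QRT, QSU, RTV, STU, TUV

Hence C_0 ≅ Z^7, C_1 ≅ Z^18, C_2 ≅ Z^12.

Boundary ∂_1: C_1 → C_0 sends each edge [p,q] (with p < q) to q − p. For instance
  ∂PV = V − P.
As a 7×18 matrix over Z this has rank 6, with invariant factors (1,1,1,1,1,1).

The boundary map ∂_2: C_2 → C_1 acts by ∂[p,q,r] = [q,r] − [p,r] + [p,q]. For instance
  ∂TUV = UV − TV + TU,
  ∂PRS = RS − PS + PR.
This gives a 18×12 integer matrix of rank 12; reducing to Smith normal form yields diagonal entries (1,1,1,1,1,1,1,1,1,1,1,2).

Computing H_k = (kernel of ∂_k) / (image of ∂_{k+1}):

  H_2: rank ker ∂_2 − rank ∂_3 = (12 − 12) − 0 = 0, and there is no ∂_3, so H_2 = 0.

H_2 ≅ 0.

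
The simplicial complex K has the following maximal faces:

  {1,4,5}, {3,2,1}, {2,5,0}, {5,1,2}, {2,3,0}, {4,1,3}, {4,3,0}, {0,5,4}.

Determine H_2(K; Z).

We work with the vertex ordering 0 < 1 < 2 < 3 < 4 < 5. The simplices of K, each written with vertices in increasing order, are:

  0-simplices (6): [0], [1], [2], [3], [4], [5]
  1-simplices (12): [0,2], [0,3], [0,4], [0,5], [1,2], [1,3], [1,4], [1,5], [2,3], [2,5], [3,4], [4,5]
  2-simplices (8): [0,2,3], [0,2,5], [0,3,4], [0,4,5], [1,2,3], [1,2,5], [1,3,4], [1,4,5]

Hence C_0 ≅ Z^6, C_1 ≅ Z^12, C_2 ≅ Z^8.

Boundary ∂_1: C_1 → C_0 is given by ∂[p,q] = [q] − [p].
As a 6×12 matrix over Z this has rank 5, with invariant factors (1,1,1,1,1).

Boundary ∂_2: C_2 → C_1 sends each 2-simplex [p,q,r] to [q,r] − [p,r] + [p,q]. For instance
  ∂[0,2,5] = [2,5] − [0,5] + [0,2],
  ∂[0,4,5] = [4,5] − [0,5] + [0,4].
This gives a 12×8 integer matrix of rank 7; reducing to Smith normal form yields diagonal entries (1,1,1,1,1,1,1).

Computing H_k = (kernel of ∂_k) / (image of ∂_{k+1}):

  H_2: rank ker ∂_2 − rank ∂_3 = (8 − 7) − 0 = 1, and there is no ∂_3, so H_2 = Z.

(K is a triangulation of the 2-sphere S^2.)

H_2 = Z.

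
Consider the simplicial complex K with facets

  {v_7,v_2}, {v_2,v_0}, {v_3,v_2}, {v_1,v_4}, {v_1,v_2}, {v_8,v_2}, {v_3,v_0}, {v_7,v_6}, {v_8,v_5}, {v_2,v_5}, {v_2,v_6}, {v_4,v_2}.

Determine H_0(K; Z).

Order the vertices as v_0 < v_1 < v_2 < v_3 < v_4 < v_5 < v_6 < v_7 < v_8. Listing each simplex with vertices in this order, K has dimension 1 with simplices:

  0-simplices (9): [v_0], [v_1], [v_2], [v_3], [v_4], [v_5], [v_6], [v_7], [v_8]
  1-simplices (12): [v_0,v_2], [v_0,v_3], [v_1,v_2], [v_1,v_4], [v_2,v_3], [v_2,v_4], [v_2,v_5], [v_2,v_6], [v_2,v_7], [v_2,v_8], [v_5,v_8], [v_6,v_7]

so the chain groups are C_0 ≅ Z^9, C_1 ≅ Z^12.

The boundary map ∂_1: C_1 → C_0 maps an edge to its endpoints' difference, ∂[p,q] = q − p. For instance
  ∂[v_6,v_7] = [v_7] − [v_6].
The resulting 9×12 matrix has rank 8, and its Smith normal form has invariant factors (1,1,1,1,1,1,1,1).

Now H_k = ker ∂_k / im ∂_{k+1}, so:

  H_0: rank C_0 − rank ∂_1 = 9 − 8 = 1, and the invariant factors of ∂_1 are all 1, so H_0 ≅ Z.

H_0 ≅ Z.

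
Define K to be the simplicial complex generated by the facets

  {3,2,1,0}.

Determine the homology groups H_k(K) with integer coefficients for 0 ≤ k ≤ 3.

H_0 = Z,  H_1 = 0,  H_2 = 0,  H_3 = 0.

We work with the vertex ordering 0 < 1 < 2 < 3. The simplices of K, each written with vertices in increasing order, are:

  0-simplices (4): [0], [1], [2], [3]
  1-simplices (6): [0,1], [0,2], [0,3], [1,2], [1,3], [2,3]
  2-simplices (4): [0,1,2], [0,1,3], [0,2,3], [1,2,3]
  3-simplices (1): [0,1,2,3]

giving chain groups C_0 ≅ Z^4, C_1 ≅ Z^6, C_2 ≅ Z^4, C_3 ≅ Z^1.

Boundary ∂_1: C_1 → C_0 sends each edge [p,q] (with p < q) to q − p. For instance
  ∂[1,2] = [2] − [1].
The 4×6 boundary matrix has rank 3 and Smith normal form diag(1,1,1).

∂_2: C_2 → C_1 sends each 2-simplex [p,q,r] to [q,r] − [p,r] + [p,q]. For instance
  ∂[0,1,2] = [1,2] − [0,2] + [0,1],
  ∂[1,2,3] = [2,3] − [1,3] + [1,2].
The 6×4 boundary matrix has rank 3 and Smith normal form diag(1,1,1).

Boundary ∂_3: C_3 → C_2 sends each 3-simplex σ to the alternating sum Σ_i (−1)^i (σ with its i-th vertex removed). For instance
  ∂[0,1,2,3] = [1,2,3] − [0,2,3] + [0,1,3] − [0,1,2].
The resulting 4×1 matrix has rank 1, and its Smith normal form has invariant factors (1).

Computing H_k = (kernel of ∂_k) / (image of ∂_{k+1}):

  H_0: rank C_0 − rank ∂_1 = 4 − 3 = 1, and the invariant factors of ∂_1 are all 1, so H_0 ≅ Z.
  H_1: rank ker ∂_1 − rank ∂_2 = (6 − 3) − 3 = 0, and the invariant factors of ∂_2 are all 1, so H_1 ≅ 0.
  H_2: rank ker ∂_2 − rank ∂_3 = (4 − 3) − 1 = 0, and the invariant factors of ∂_3 are all 1, so H_2 ≅ 0.
  H_3: rank ker ∂_3 − rank ∂_4 = (1 − 1) − 0 = 0, and there is no ∂_4, so H_3 ≅ 0.

As a check, the Euler characteristic is 4 − 6 + 4 − 1 = 1, which agrees with 1 − 0 + 0 − 0 = 1.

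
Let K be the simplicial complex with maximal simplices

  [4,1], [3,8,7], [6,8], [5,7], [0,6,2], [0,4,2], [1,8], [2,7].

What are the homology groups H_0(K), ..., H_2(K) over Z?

K has 9 vertices, 13 edges, 3 triangles.
rank ∂_0 = 0, rank ∂_1 = 8 ⇒ b_0 = 9 − 0 − 8 = 1; all invariant factors of ∂_1 are 1 so no torsion. So H_0 ≅ Z.
rank ∂_1 = 8, rank ∂_2 = 3 ⇒ b_1 = 13 − 8 − 3 = 2; all invariant factors of ∂_2 are 1 so no torsion. So H_1 ≅ Z^2.
rank ∂_2 = 3, rank ∂_3 = 0 ⇒ b_2 = 3 − 3 − 0 = 0. So H_2 ≅ 0.

H_0 = Z,  H_1 = Z^2,  H_2 = 0.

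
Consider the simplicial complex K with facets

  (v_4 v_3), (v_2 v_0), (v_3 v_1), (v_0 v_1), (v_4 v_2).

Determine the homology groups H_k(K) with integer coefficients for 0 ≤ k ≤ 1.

H_0 ≅ Z,  H_1 ≅ Z.

Fix the vertex order v_0 < v_1 < v_2 < v_3 < v_4 and write every simplex with vertices in increasing order. Then dim K = 1 and the simplices of K are:

  0-simplices (5): [v_0], [v_1], [v_2], [v_3], [v_4]
  1-simplices (5): [v_0,v_1], [v_0,v_2], [v_1,v_3], [v_2,v_4], [v_3,v_4]

Hence C_0 ≅ Z^5, C_1 ≅ Z^5.

The boundary map ∂_1: C_1 → C_0 is given by ∂[p,q] = [q] − [p].
As a 5×5 matrix over Z this has rank 4, with invariant factors (1,1,1,1).

From H_k ≅ ker(∂_k) / im(∂_{k+1}) we obtain:

  H_0: rank C_0 − rank ∂_1 = 5 − 4 = 1, and the invariant factors of ∂_1 are all 1, so H_0 ≅ Z.
  H_1: rank ker ∂_1 − rank ∂_2 = (5 − 4) − 0 = 1, and there is no ∂_2, so H_1 ≅ Z.

(K is a triangulation of the circle S^1.)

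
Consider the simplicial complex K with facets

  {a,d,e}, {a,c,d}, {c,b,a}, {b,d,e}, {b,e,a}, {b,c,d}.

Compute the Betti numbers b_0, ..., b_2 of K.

b_0 = 1, b_1 = 0, b_2 = 1.

Fix the vertex order a < b < c < d < e and write every simplex with vertices in increasing order. Then dim K = 2 and the simplices of K are:

  0-simplices (5): a, b, c, d, e
  1-simplices (9): ab, ac, ad, ae, bc, bd, be, cd, de
  2-simplices (6): abc, abe, acd, ade, bcd, bde

Hence C_0 ≅ Z^5, C_1 ≅ Z^9, C_2 ≅ Z^6.

∂_1: C_1 → C_0 sends each edge [p,q] (with p < q) to q − p. For instance
  ∂bc = c − b.
The 5×9 boundary matrix has rank 4 and Smith normal form diag(1,1,1,1).

The boundary map ∂_2: C_2 → C_1 acts by ∂[p,q,r] = [q,r] − [p,r] + [p,q]. For instance
  ∂ade = de − ae + ad,
  ∂bcd = cd − bd + bc.
This gives a 9×6 integer matrix of rank 5; reducing to Smith normal form yields diagonal entries (1,1,1,1,1).

From H_k ≅ ker(∂_k) / im(∂_{k+1}) we obtain:

  H_0: rank C_0 − rank ∂_1 = 5 − 4 = 1, and the invariant factors of ∂_1 are all 1, so H_0 = Z.
  H_1: rank ker ∂_1 − rank ∂_2 = (9 − 4) − 5 = 0, and the invariant factors of ∂_2 are all 1, so H_1 = 0.
  H_2: rank ker ∂_2 − rank ∂_3 = (6 − 5) − 0 = 1, and there is no ∂_3, so H_2 = Z.

As a check, the Euler characteristic is 5 − 9 + 6 = 2, which agrees with 1 − 0 + 1 = 2.

Hence the Betti numbers are b_0 = 1, b_1 = 0, b_2 = 1.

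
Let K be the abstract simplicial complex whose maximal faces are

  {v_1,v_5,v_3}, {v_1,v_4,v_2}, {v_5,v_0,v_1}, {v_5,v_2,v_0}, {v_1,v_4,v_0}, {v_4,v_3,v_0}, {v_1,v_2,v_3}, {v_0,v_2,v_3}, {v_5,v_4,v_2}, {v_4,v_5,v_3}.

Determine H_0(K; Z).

We work with the vertex ordering v_0 < v_1 < v_2 < v_3 < v_4 < v_5. The simplices of K, each written with vertices in increasing order, are:

  0-simplices (6): [v_0], [v_1], [v_2], [v_3], [v_4], [v_5]
  1-simplices (15): (15 of them)
  2-simplices (10): [v_0,v_1,v_4], [v_0,v_1,v_5], [v_0,v_2,v_3], [v_0,v_2,v_5], [v_0,v_3,v_4], [v_1,v_2,v_3], [v_1,v_2,v_4], [v_1,v_3,v_5], [v_2,v_4,v_5], [v_3,v_4,v_5]

so the chain groups are C_0 ≅ Z^6, C_1 ≅ Z^15, C_2 ≅ Z^10.

The boundary map ∂_1: C_1 → C_0 is given by ∂[p,q] = [q] − [p]. For instance
  ∂[v_0,v_2] = [v_2] − [v_0].
The 6×15 boundary matrix has rank 5 and Smith normal form diag(1,1,1,1,1).

The boundary map ∂_2: C_2 → C_1 sends each 2-simplex [p,q,r] to [q,r] − [p,r] + [p,q]. For instance
  ∂[v_3,v_4,v_5] = [v_4,v_5] − [v_3,v_5] + [v_3,v_4],
  ∂[v_1,v_2,v_4] = [v_2,v_4] − [v_1,v_4] + [v_1,v_2].
This gives a 15×10 integer matrix of rank 10; reducing to Smith normal form yields diagonal entries (1,1,1,1,1,1,1,1,1,2).

Now H_k = ker ∂_k / im ∂_{k+1}, so:

  H_0: rank C_0 − rank ∂_1 = 6 − 5 = 1, and the invariant factors of ∂_1 are all 1, so H_0 = Z.

H_0 ≅ Z.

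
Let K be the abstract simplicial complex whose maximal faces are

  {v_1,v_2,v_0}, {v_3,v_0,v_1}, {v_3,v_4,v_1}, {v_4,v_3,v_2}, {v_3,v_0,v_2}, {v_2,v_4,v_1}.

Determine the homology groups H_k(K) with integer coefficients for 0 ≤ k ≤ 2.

K has 5 vertices, 9 edges, 6 triangles.
rank ∂_0 = 0, rank ∂_1 = 4 ⇒ b_0 = 5 − 0 − 4 = 1; all invariant factors of ∂_1 are 1 so no torsion. So H_0 ≅ Z.
rank ∂_1 = 4, rank ∂_2 = 5 ⇒ b_1 = 9 − 4 − 5 = 0; all invariant factors of ∂_2 are 1 so no torsion. So H_1 ≅ 0.
rank ∂_2 = 5, rank ∂_3 = 0 ⇒ b_2 = 6 − 5 − 0 = 1. So H_2 ≅ Z.

H_0 ≅ Z,  H_1 = 0,  H_2 ≅ Z.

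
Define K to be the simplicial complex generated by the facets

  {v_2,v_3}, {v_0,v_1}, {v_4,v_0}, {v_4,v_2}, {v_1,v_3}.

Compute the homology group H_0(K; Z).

We work with the vertex ordering v_0 < v_1 < v_2 < v_3 < v_4. The simplices of K, each written with vertices in increasing order, are:

  0-simplices (5): [v_0], [v_1], [v_2], [v_3], [v_4]
  1-simplices (5): [v_0,v_1], [v_0,v_4], [v_1,v_3], [v_2,v_3], [v_2,v_4]

so the chain groups are C_0 ≅ Z^5, C_1 ≅ Z^5.

∂_1: C_1 → C_0 maps an edge to its endpoints' difference, ∂[p,q] = q − p. For instance
  ∂[v_0,v_4] = [v_4] − [v_0].
This gives a 5×5 integer matrix of rank 4; reducing to Smith normal form yields diagonal entries (1,1,1,1).

Reading off H_k = ker ∂_k / im ∂_{k+1}:

  H_0: rank C_0 − rank ∂_1 = 5 − 4 = 1, and the invariant factors of ∂_1 are all 1, so H_0 = Z.

(K is a triangulation of the circle S^1.)

H_0 ≅ Z.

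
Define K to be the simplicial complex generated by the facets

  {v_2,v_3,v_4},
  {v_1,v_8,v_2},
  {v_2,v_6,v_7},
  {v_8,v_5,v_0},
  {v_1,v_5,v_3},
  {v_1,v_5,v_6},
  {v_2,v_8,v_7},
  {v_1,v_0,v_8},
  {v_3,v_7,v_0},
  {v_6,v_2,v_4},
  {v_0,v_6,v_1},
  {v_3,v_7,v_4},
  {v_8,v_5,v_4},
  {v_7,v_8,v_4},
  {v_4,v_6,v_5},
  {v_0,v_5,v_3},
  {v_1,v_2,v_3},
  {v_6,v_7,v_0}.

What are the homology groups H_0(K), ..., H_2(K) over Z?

Take the total order v_0 < v_1 < v_2 < v_3 < v_4 < v_5 < v_6 < v_7 < v_8 on the vertex set. Then K (dimension 2) consists of the simplices:

  0-simplices (9): [v_0], [v_1], [v_2], [v_3], [v_4], [v_5], [v_6], [v_7], [v_8]
  1-simplices (27): (27 of them)
  2-simplices (18): (18 of them)

Hence C_0 ≅ Z^9, C_1 ≅ Z^27, C_2 ≅ Z^18.

The boundary map ∂_1: C_1 → C_0 maps an edge to its endpoints' difference, ∂[p,q] = q − p.
This gives a 9×27 integer matrix of rank 8; reducing to Smith normal form yields diagonal entries (1,1,1,1,1,1,1,1).

Boundary ∂_2: C_2 → C_1 acts by ∂[p,q,r] = [q,r] − [p,r] + [p,q]. For instance
  ∂[v_0,v_3,v_5] = [v_3,v_5] − [v_0,v_5] + [v_0,v_3],
  ∂[v_2,v_6,v_7] = [v_6,v_7] − [v_2,v_7] + [v_2,v_6].
As a 27×18 matrix over Z this has rank 18, with invariant factors (1,1,1,1,1,1,1,1,1,1,1,1,1,1,1,1,1,2).

Computing H_k = (kernel of ∂_k) / (image of ∂_{k+1}):

  H_0: rank C_0 − rank ∂_1 = 9 − 8 = 1, and the invariant factors of ∂_1 are all 1, so H_0 = Z.
  H_1: rank ker ∂_1 − rank ∂_2 = (27 − 8) − 18 = 1, and ∂_2 has invariant factor 2 > 1, so H_1 = Z ⊕ Z_2.
  H_2: rank ker ∂_2 − rank ∂_3 = (18 − 18) − 0 = 0, and there is no ∂_3, so H_2 = 0.

As a check, the Euler characteristic is 9 − 27 + 18 = 0, which agrees with 1 − 1 + 0 = 0.

H_0 = Z,  H_1 = Z ⊕ Z_2,  H_2 = 0.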